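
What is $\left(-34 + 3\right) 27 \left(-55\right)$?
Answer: $46035$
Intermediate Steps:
$\left(-34 + 3\right) 27 \left(-55\right) = \left(-31\right) 27 \left(-55\right) = \left(-837\right) \left(-55\right) = 46035$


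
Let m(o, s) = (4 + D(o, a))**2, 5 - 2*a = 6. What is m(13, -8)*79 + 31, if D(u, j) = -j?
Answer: 6523/4 ≈ 1630.8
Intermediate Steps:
a = -1/2 (a = 5/2 - 1/2*6 = 5/2 - 3 = -1/2 ≈ -0.50000)
m(o, s) = 81/4 (m(o, s) = (4 - 1*(-1/2))**2 = (4 + 1/2)**2 = (9/2)**2 = 81/4)
m(13, -8)*79 + 31 = (81/4)*79 + 31 = 6399/4 + 31 = 6523/4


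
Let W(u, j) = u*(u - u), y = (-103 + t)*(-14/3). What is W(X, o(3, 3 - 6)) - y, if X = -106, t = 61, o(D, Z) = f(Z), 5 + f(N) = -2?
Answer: -196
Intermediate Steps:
f(N) = -7 (f(N) = -5 - 2 = -7)
o(D, Z) = -7
y = 196 (y = (-103 + 61)*(-14/3) = -(-588)/3 = -42*(-14/3) = 196)
W(u, j) = 0 (W(u, j) = u*0 = 0)
W(X, o(3, 3 - 6)) - y = 0 - 1*196 = 0 - 196 = -196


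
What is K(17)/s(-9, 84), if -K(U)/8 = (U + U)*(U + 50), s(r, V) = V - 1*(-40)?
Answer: -4556/31 ≈ -146.97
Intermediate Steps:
s(r, V) = 40 + V (s(r, V) = V + 40 = 40 + V)
K(U) = -16*U*(50 + U) (K(U) = -8*(U + U)*(U + 50) = -8*2*U*(50 + U) = -16*U*(50 + U))
K(17)/s(-9, 84) = (-16*17*(50 + 17))/(40 + 84) = -16*17*67/124 = -18224*1/124 = -4556/31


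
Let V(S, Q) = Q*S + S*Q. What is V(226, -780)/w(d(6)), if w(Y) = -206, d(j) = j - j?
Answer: 176280/103 ≈ 1711.5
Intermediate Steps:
d(j) = 0
V(S, Q) = 2*Q*S (V(S, Q) = Q*S + Q*S = 2*Q*S)
V(226, -780)/w(d(6)) = (2*(-780)*226)/(-206) = -352560*(-1/206) = 176280/103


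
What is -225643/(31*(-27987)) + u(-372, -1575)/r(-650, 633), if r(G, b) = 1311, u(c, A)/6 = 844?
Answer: 82268933/19954731 ≈ 4.1228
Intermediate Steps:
u(c, A) = 5064 (u(c, A) = 6*844 = 5064)
-225643/(31*(-27987)) + u(-372, -1575)/r(-650, 633) = -225643/(31*(-27987)) + 5064/1311 = -225643/(-867597) + 5064*(1/1311) = -225643*(-1/867597) + 1688/437 = 225643/867597 + 1688/437 = 82268933/19954731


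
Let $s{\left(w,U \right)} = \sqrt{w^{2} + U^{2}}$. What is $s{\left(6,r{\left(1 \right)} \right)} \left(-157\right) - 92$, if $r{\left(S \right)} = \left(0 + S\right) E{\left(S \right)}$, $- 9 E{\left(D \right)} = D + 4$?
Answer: $-92 - \frac{157 \sqrt{2941}}{9} \approx -1038.0$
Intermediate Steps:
$E{\left(D \right)} = - \frac{4}{9} - \frac{D}{9}$ ($E{\left(D \right)} = - \frac{D + 4}{9} = - \frac{4 + D}{9} = - \frac{4}{9} - \frac{D}{9}$)
$r{\left(S \right)} = S \left(- \frac{4}{9} - \frac{S}{9}\right)$ ($r{\left(S \right)} = \left(0 + S\right) \left(- \frac{4}{9} - \frac{S}{9}\right) = S \left(- \frac{4}{9} - \frac{S}{9}\right)$)
$s{\left(w,U \right)} = \sqrt{U^{2} + w^{2}}$
$s{\left(6,r{\left(1 \right)} \right)} \left(-157\right) - 92 = \sqrt{\left(\left(- \frac{1}{9}\right) 1 \left(4 + 1\right)\right)^{2} + 6^{2}} \left(-157\right) - 92 = \sqrt{\left(\left(- \frac{1}{9}\right) 1 \cdot 5\right)^{2} + 36} \left(-157\right) - 92 = \sqrt{\left(- \frac{5}{9}\right)^{2} + 36} \left(-157\right) - 92 = \sqrt{\frac{25}{81} + 36} \left(-157\right) - 92 = \sqrt{\frac{2941}{81}} \left(-157\right) - 92 = \frac{\sqrt{2941}}{9} \left(-157\right) - 92 = - \frac{157 \sqrt{2941}}{9} - 92 = -92 - \frac{157 \sqrt{2941}}{9}$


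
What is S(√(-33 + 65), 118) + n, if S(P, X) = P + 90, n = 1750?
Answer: 1840 + 4*√2 ≈ 1845.7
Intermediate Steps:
S(P, X) = 90 + P
S(√(-33 + 65), 118) + n = (90 + √(-33 + 65)) + 1750 = (90 + √32) + 1750 = (90 + 4*√2) + 1750 = 1840 + 4*√2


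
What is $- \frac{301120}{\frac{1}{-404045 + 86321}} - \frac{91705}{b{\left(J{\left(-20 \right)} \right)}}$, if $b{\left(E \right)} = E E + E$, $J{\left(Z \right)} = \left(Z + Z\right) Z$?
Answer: $\frac{12261458200762459}{128160} \approx 9.5673 \cdot 10^{10}$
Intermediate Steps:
$J{\left(Z \right)} = 2 Z^{2}$ ($J{\left(Z \right)} = 2 Z Z = 2 Z^{2}$)
$b{\left(E \right)} = E + E^{2}$ ($b{\left(E \right)} = E^{2} + E = E + E^{2}$)
$- \frac{301120}{\frac{1}{-404045 + 86321}} - \frac{91705}{b{\left(J{\left(-20 \right)} \right)}} = - \frac{301120}{\frac{1}{-404045 + 86321}} - \frac{91705}{2 \left(-20\right)^{2} \left(1 + 2 \left(-20\right)^{2}\right)} = - \frac{301120}{\frac{1}{-317724}} - \frac{91705}{2 \cdot 400 \left(1 + 2 \cdot 400\right)} = - \frac{301120}{- \frac{1}{317724}} - \frac{91705}{800 \left(1 + 800\right)} = \left(-301120\right) \left(-317724\right) - \frac{91705}{800 \cdot 801} = 95673050880 - \frac{91705}{640800} = 95673050880 - \frac{18341}{128160} = \frac{12261458200762459}{128160}$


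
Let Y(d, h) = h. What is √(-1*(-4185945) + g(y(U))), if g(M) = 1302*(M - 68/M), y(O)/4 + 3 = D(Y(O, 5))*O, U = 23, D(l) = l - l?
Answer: √4177699 ≈ 2043.9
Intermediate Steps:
D(l) = 0
y(O) = -12 (y(O) = -12 + 4*(0*O) = -12 + 4*0 = -12 + 0 = -12)
g(M) = -88536/M + 1302*M
√(-1*(-4185945) + g(y(U))) = √(-1*(-4185945) + (-88536/(-12) + 1302*(-12))) = √(4185945 + (-88536*(-1/12) - 15624)) = √(4185945 + (7378 - 15624)) = √(4185945 - 8246) = √4177699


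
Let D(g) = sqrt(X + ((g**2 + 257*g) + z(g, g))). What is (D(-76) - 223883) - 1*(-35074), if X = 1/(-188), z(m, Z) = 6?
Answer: -188809 + I*sqrt(121495047)/94 ≈ -1.8881e+5 + 117.26*I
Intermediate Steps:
X = -1/188 ≈ -0.0053191
D(g) = sqrt(1127/188 + g**2 + 257*g) (D(g) = sqrt(-1/188 + ((g**2 + 257*g) + 6)) = sqrt(-1/188 + (6 + g**2 + 257*g)) = sqrt(1127/188 + g**2 + 257*g))
(D(-76) - 223883) - 1*(-35074) = (sqrt(52969 + 8836*(-76)**2 + 2270852*(-76))/94 - 223883) - 1*(-35074) = (sqrt(52969 + 8836*5776 - 172584752)/94 - 223883) + 35074 = (sqrt(52969 + 51036736 - 172584752)/94 - 223883) + 35074 = (sqrt(-121495047)/94 - 223883) + 35074 = ((I*sqrt(121495047))/94 - 223883) + 35074 = (I*sqrt(121495047)/94 - 223883) + 35074 = (-223883 + I*sqrt(121495047)/94) + 35074 = -188809 + I*sqrt(121495047)/94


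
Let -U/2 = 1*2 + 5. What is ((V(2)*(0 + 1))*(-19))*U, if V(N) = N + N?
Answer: 1064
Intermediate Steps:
V(N) = 2*N
U = -14 (U = -2*(1*2 + 5) = -2*(2 + 5) = -2*7 = -14)
((V(2)*(0 + 1))*(-19))*U = (((2*2)*(0 + 1))*(-19))*(-14) = ((4*1)*(-19))*(-14) = (4*(-19))*(-14) = -76*(-14) = 1064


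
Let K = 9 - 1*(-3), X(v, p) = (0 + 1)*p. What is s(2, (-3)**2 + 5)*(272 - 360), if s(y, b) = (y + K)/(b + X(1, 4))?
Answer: -616/9 ≈ -68.444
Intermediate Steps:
X(v, p) = p (X(v, p) = 1*p = p)
K = 12 (K = 9 + 3 = 12)
s(y, b) = (12 + y)/(4 + b) (s(y, b) = (y + 12)/(b + 4) = (12 + y)/(4 + b))
s(2, (-3)**2 + 5)*(272 - 360) = ((12 + 2)/(4 + ((-3)**2 + 5)))*(272 - 360) = (14/(4 + (9 + 5)))*(-88) = (14/(4 + 14))*(-88) = (14/18)*(-88) = ((1/18)*14)*(-88) = (7/9)*(-88) = -616/9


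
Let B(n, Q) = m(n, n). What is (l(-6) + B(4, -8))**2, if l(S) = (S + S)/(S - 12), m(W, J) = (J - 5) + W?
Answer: 121/9 ≈ 13.444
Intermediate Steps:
m(W, J) = -5 + J + W (m(W, J) = (-5 + J) + W = -5 + J + W)
l(S) = 2*S/(-12 + S) (l(S) = (2*S)/(-12 + S) = 2*S/(-12 + S))
B(n, Q) = -5 + 2*n (B(n, Q) = -5 + n + n = -5 + 2*n)
(l(-6) + B(4, -8))**2 = (2*(-6)/(-12 - 6) + (-5 + 2*4))**2 = (2*(-6)/(-18) + (-5 + 8))**2 = (2*(-6)*(-1/18) + 3)**2 = (2/3 + 3)**2 = (11/3)**2 = 121/9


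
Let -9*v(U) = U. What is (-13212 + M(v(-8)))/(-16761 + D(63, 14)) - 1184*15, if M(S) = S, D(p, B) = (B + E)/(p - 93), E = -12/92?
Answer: -616177644520/34696227 ≈ -17759.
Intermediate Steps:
v(U) = -U/9
E = -3/23 (E = -12*1/92 = -3/23 ≈ -0.13043)
D(p, B) = (-3/23 + B)/(-93 + p) (D(p, B) = (B - 3/23)/(p - 93) = (-3/23 + B)/(-93 + p))
(-13212 + M(v(-8)))/(-16761 + D(63, 14)) - 1184*15 = (-13212 - ⅑*(-8))/(-16761 + (-3/23 + 14)/(-93 + 63)) - 1184*15 = (-13212 + 8/9)/(-16761 + (319/23)/(-30)) - 1*17760 = -118900/(9*(-16761 - 1/30*319/23)) - 17760 = -118900/(9*(-16761 - 319/690)) - 17760 = -118900/(9*(-11565409/690)) - 17760 = -118900/9*(-690/11565409) - 17760 = 27347000/34696227 - 17760 = -616177644520/34696227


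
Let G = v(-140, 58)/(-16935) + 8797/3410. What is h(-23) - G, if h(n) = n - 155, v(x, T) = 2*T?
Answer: -2085557587/11549670 ≈ -180.57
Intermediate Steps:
h(n) = -155 + n
G = 29716327/11549670 (G = (2*58)/(-16935) + 8797/3410 = 116*(-1/16935) + 8797*(1/3410) = -116/16935 + 8797/3410 = 29716327/11549670 ≈ 2.5729)
h(-23) - G = (-155 - 23) - 1*29716327/11549670 = -178 - 29716327/11549670 = -2085557587/11549670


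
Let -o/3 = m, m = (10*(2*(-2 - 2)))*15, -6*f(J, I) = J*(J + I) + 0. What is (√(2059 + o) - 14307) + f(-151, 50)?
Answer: -101093/6 + √5659 ≈ -16774.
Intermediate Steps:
f(J, I) = -J*(I + J)/6 (f(J, I) = -(J*(J + I) + 0)/6 = -(J*(I + J) + 0)/6 = -J*(I + J)/6)
m = -1200 (m = (10*(2*(-4)))*15 = (10*(-8))*15 = -80*15 = -1200)
o = 3600 (o = -3*(-1200) = 3600)
(√(2059 + o) - 14307) + f(-151, 50) = (√(2059 + 3600) - 14307) - ⅙*(-151)*(50 - 151) = (√5659 - 14307) - ⅙*(-151)*(-101) = (-14307 + √5659) - 15251/6 = -101093/6 + √5659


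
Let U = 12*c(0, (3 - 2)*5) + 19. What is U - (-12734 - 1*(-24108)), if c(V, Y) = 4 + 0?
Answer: -11307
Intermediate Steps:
c(V, Y) = 4
U = 67 (U = 12*4 + 19 = 48 + 19 = 67)
U - (-12734 - 1*(-24108)) = 67 - (-12734 - 1*(-24108)) = 67 - (-12734 + 24108) = 67 - 1*11374 = 67 - 11374 = -11307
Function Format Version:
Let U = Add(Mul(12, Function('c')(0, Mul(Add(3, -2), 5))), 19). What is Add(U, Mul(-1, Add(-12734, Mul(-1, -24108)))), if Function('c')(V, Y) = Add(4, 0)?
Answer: -11307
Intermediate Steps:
Function('c')(V, Y) = 4
U = 67 (U = Add(Mul(12, 4), 19) = Add(48, 19) = 67)
Add(U, Mul(-1, Add(-12734, Mul(-1, -24108)))) = Add(67, Mul(-1, Add(-12734, Mul(-1, -24108)))) = Add(67, Mul(-1, Add(-12734, 24108))) = Add(67, Mul(-1, 11374)) = Add(67, -11374) = -11307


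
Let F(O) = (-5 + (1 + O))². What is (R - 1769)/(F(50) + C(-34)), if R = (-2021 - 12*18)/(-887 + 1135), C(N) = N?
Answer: -146983/172112 ≈ -0.85400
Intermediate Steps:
F(O) = (-4 + O)²
R = -2237/248 (R = (-2021 - 216)/248 = -2237*1/248 = -2237/248 ≈ -9.0202)
(R - 1769)/(F(50) + C(-34)) = (-2237/248 - 1769)/((-4 + 50)² - 34) = -440949/(248*(46² - 34)) = -440949/(248*(2116 - 34)) = -440949/248/2082 = -440949/248*1/2082 = -146983/172112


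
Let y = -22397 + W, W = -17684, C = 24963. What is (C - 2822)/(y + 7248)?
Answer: -22141/32833 ≈ -0.67435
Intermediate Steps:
y = -40081 (y = -22397 - 17684 = -40081)
(C - 2822)/(y + 7248) = (24963 - 2822)/(-40081 + 7248) = 22141/(-32833) = 22141*(-1/32833) = -22141/32833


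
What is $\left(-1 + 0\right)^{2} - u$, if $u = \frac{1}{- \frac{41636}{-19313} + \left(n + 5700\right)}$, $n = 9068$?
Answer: $\frac{40748101}{40750860} \approx 0.99993$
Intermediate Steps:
$u = \frac{2759}{40750860}$ ($u = \frac{1}{- \frac{41636}{-19313} + \left(9068 + 5700\right)} = \frac{1}{\left(-41636\right) \left(- \frac{1}{19313}\right) + 14768} = \frac{1}{\frac{5948}{2759} + 14768} = \frac{1}{\frac{40750860}{2759}} = \frac{2759}{40750860} \approx 6.7704 \cdot 10^{-5}$)
$\left(-1 + 0\right)^{2} - u = \left(-1 + 0\right)^{2} - \frac{2759}{40750860} = \left(-1\right)^{2} - \frac{2759}{40750860} = 1 - \frac{2759}{40750860} = \frac{40748101}{40750860}$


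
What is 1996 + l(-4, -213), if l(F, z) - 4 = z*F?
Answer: 2852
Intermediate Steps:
l(F, z) = 4 + F*z (l(F, z) = 4 + z*F = 4 + F*z)
1996 + l(-4, -213) = 1996 + (4 - 4*(-213)) = 1996 + (4 + 852) = 1996 + 856 = 2852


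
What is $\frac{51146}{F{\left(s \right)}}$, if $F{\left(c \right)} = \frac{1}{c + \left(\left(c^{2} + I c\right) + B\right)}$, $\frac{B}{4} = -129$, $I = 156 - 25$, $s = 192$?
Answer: $3155299032$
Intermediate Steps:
$I = 131$
$B = -516$ ($B = 4 \left(-129\right) = -516$)
$F{\left(c \right)} = \frac{1}{-516 + c^{2} + 132 c}$ ($F{\left(c \right)} = \frac{1}{c - \left(516 - c^{2} - 131 c\right)} = \frac{1}{c + \left(-516 + c^{2} + 131 c\right)} = \frac{1}{-516 + c^{2} + 132 c}$)
$\frac{51146}{F{\left(s \right)}} = \frac{51146}{\frac{1}{-516 + 192^{2} + 132 \cdot 192}} = \frac{51146}{\frac{1}{-516 + 36864 + 25344}} = \frac{51146}{\frac{1}{61692}} = 51146 \frac{1}{\frac{1}{61692}} = 51146 \cdot 61692 = 3155299032$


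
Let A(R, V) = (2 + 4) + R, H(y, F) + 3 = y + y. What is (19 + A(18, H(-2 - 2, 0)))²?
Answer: 1849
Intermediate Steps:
H(y, F) = -3 + 2*y (H(y, F) = -3 + (y + y) = -3 + 2*y)
A(R, V) = 6 + R
(19 + A(18, H(-2 - 2, 0)))² = (19 + (6 + 18))² = (19 + 24)² = 43² = 1849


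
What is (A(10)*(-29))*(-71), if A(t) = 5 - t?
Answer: -10295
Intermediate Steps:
(A(10)*(-29))*(-71) = ((5 - 1*10)*(-29))*(-71) = ((5 - 10)*(-29))*(-71) = -5*(-29)*(-71) = 145*(-71) = -10295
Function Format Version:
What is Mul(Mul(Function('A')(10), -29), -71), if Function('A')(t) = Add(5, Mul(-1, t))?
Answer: -10295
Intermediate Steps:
Mul(Mul(Function('A')(10), -29), -71) = Mul(Mul(Add(5, Mul(-1, 10)), -29), -71) = Mul(Mul(Add(5, -10), -29), -71) = Mul(Mul(-5, -29), -71) = Mul(145, -71) = -10295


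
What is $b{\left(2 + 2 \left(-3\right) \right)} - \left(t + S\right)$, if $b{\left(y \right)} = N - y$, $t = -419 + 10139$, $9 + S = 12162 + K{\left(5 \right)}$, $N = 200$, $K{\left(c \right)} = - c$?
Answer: $-21664$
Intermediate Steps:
$S = 12148$ ($S = -9 + \left(12162 - 5\right) = -9 + 12157 = 12148$)
$t = 9720$
$b{\left(y \right)} = 200 - y$
$b{\left(2 + 2 \left(-3\right) \right)} - \left(t + S\right) = \left(200 - \left(2 + 2 \left(-3\right)\right)\right) - \left(9720 + 12148\right) = \left(200 - \left(2 - 6\right)\right) - 21868 = \left(200 - -4\right) - 21868 = \left(200 + 4\right) - 21868 = 204 - 21868 = -21664$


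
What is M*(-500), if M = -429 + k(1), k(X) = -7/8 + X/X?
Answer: 428875/2 ≈ 2.1444e+5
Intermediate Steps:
k(X) = 1/8 (k(X) = -7*1/8 + 1 = -7/8 + 1 = 1/8)
M = -3431/8 (M = -429 + 1/8 = -3431/8 ≈ -428.88)
M*(-500) = -3431/8*(-500) = 428875/2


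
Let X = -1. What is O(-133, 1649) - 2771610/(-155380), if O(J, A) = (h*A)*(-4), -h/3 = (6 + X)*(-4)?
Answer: -6149041719/15538 ≈ -3.9574e+5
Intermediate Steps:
h = 60 (h = -3*(6 - 1)*(-4) = -15*(-4) = -3*(-20) = 60)
O(J, A) = -240*A (O(J, A) = (60*A)*(-4) = -240*A)
O(-133, 1649) - 2771610/(-155380) = -240*1649 - 2771610/(-155380) = -395760 - 2771610*(-1)/155380 = -395760 - 1*(-277161/15538) = -395760 + 277161/15538 = -6149041719/15538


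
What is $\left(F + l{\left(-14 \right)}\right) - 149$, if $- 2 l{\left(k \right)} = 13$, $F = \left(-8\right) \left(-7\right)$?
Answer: $- \frac{199}{2} \approx -99.5$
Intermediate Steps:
$F = 56$
$l{\left(k \right)} = - \frac{13}{2}$ ($l{\left(k \right)} = \left(- \frac{1}{2}\right) 13 = - \frac{13}{2}$)
$\left(F + l{\left(-14 \right)}\right) - 149 = \left(56 - \frac{13}{2}\right) - 149 = \frac{99}{2} - 149 = - \frac{199}{2}$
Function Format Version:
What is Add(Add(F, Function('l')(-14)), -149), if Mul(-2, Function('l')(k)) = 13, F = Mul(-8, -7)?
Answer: Rational(-199, 2) ≈ -99.500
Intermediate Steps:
F = 56
Function('l')(k) = Rational(-13, 2) (Function('l')(k) = Mul(Rational(-1, 2), 13) = Rational(-13, 2))
Add(Add(F, Function('l')(-14)), -149) = Add(Add(56, Rational(-13, 2)), -149) = Add(Rational(99, 2), -149) = Rational(-199, 2)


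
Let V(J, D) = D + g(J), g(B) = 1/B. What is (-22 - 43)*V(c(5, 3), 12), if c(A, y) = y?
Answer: -2405/3 ≈ -801.67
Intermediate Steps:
V(J, D) = D + 1/J
(-22 - 43)*V(c(5, 3), 12) = (-22 - 43)*(12 + 1/3) = -65*(12 + 1/3) = -65*37/3 = -2405/3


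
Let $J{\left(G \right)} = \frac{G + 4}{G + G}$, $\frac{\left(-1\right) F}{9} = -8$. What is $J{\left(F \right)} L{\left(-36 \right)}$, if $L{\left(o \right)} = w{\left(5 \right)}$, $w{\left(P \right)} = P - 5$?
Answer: $0$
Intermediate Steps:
$F = 72$ ($F = \left(-9\right) \left(-8\right) = 72$)
$w{\left(P \right)} = -5 + P$
$J{\left(G \right)} = \frac{4 + G}{2 G}$
$L{\left(o \right)} = 0$ ($L{\left(o \right)} = -5 + 5 = 0$)
$J{\left(F \right)} L{\left(-36 \right)} = \frac{4 + 72}{2 \cdot 72} \cdot 0 = \frac{1}{2} \cdot \frac{1}{72} \cdot 76 \cdot 0 = \frac{19}{36} \cdot 0 = 0$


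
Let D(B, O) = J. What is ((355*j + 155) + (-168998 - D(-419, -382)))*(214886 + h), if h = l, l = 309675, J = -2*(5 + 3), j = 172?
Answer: -56530365287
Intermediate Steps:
J = -16 (J = -2*8 = -16)
D(B, O) = -16
h = 309675
((355*j + 155) + (-168998 - D(-419, -382)))*(214886 + h) = ((355*172 + 155) + (-168998 - 1*(-16)))*(214886 + 309675) = ((61060 + 155) + (-168998 + 16))*524561 = (61215 - 168982)*524561 = -107767*524561 = -56530365287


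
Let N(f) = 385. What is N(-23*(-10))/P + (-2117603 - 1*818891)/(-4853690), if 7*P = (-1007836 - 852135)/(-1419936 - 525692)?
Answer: 12727813684804537/4513861321495 ≈ 2819.7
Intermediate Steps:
P = 1859971/13619396 (P = ((-1007836 - 852135)/(-1419936 - 525692))/7 = (-1859971/(-1945628))/7 = (-1859971*(-1/1945628))/7 = (⅐)*(1859971/1945628) = 1859971/13619396 ≈ 0.13657)
N(-23*(-10))/P + (-2117603 - 1*818891)/(-4853690) = 385/(1859971/13619396) + (-2117603 - 1*818891)/(-4853690) = 385*(13619396/1859971) + (-2117603 - 818891)*(-1/4853690) = 5243467460/1859971 - 2936494*(-1/4853690) = 5243467460/1859971 + 1468247/2426845 = 12727813684804537/4513861321495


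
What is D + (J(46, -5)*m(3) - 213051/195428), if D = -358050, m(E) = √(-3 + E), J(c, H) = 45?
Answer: -69973208451/195428 ≈ -3.5805e+5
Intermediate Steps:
D + (J(46, -5)*m(3) - 213051/195428) = -358050 + (45*√(-3 + 3) - 213051/195428) = -358050 + (45*√0 - 213051*1/195428) = -358050 + (45*0 - 213051/195428) = -358050 + (0 - 213051/195428) = -358050 - 213051/195428 = -69973208451/195428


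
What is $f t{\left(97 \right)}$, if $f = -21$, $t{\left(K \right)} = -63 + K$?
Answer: $-714$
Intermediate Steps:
$f t{\left(97 \right)} = - 21 \left(-63 + 97\right) = \left(-21\right) 34 = -714$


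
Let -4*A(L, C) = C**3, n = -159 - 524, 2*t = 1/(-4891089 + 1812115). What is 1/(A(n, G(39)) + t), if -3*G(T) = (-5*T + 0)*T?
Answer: -3078974/12539491380533813 ≈ -2.4554e-10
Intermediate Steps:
t = -1/6157948 (t = 1/(2*(-4891089 + 1812115)) = (1/2)/(-3078974) = (1/2)*(-1/3078974) = -1/6157948 ≈ -1.6239e-7)
n = -683
G(T) = 5*T**2/3 (G(T) = -(-5*T + 0)*T/3 = -(-5*T)*T/3 = -(-5)*T**2/3 = 5*T**2/3)
A(L, C) = -C**3/4
1/(A(n, G(39)) + t) = 1/(-((5/3)*39**2)**3/4 - 1/6157948) = 1/(-((5/3)*1521)**3/4 - 1/6157948) = 1/(-1/4*2535**3 - 1/6157948) = 1/(-1/4*16290480375 - 1/6157948) = 1/(-16290480375/4 - 1/6157948) = 1/(-12539491380533813/3078974) = -3078974/12539491380533813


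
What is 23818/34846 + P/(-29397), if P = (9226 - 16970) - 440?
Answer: 164226235/170727977 ≈ 0.96192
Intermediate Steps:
P = -8184 (P = -7744 - 440 = -8184)
23818/34846 + P/(-29397) = 23818/34846 - 8184/(-29397) = 23818*(1/34846) - 8184*(-1/29397) = 11909/17423 + 2728/9799 = 164226235/170727977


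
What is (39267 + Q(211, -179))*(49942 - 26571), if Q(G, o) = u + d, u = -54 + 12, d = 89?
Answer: 918807494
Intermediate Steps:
u = -42
Q(G, o) = 47 (Q(G, o) = -42 + 89 = 47)
(39267 + Q(211, -179))*(49942 - 26571) = (39267 + 47)*(49942 - 26571) = 39314*23371 = 918807494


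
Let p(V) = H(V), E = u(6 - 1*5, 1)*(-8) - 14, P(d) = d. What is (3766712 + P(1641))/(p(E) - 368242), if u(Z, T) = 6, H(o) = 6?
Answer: -3768353/368236 ≈ -10.234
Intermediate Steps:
E = -62 (E = 6*(-8) - 14 = -48 - 14 = -62)
p(V) = 6
(3766712 + P(1641))/(p(E) - 368242) = (3766712 + 1641)/(6 - 368242) = 3768353/(-368236) = 3768353*(-1/368236) = -3768353/368236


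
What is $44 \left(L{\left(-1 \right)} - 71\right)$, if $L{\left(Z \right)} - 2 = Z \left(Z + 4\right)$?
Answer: $-3168$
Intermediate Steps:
$L{\left(Z \right)} = 2 + Z \left(4 + Z\right)$ ($L{\left(Z \right)} = 2 + Z \left(Z + 4\right) = 2 + Z \left(4 + Z\right)$)
$44 \left(L{\left(-1 \right)} - 71\right) = 44 \left(\left(2 + \left(-1\right)^{2} + 4 \left(-1\right)\right) - 71\right) = 44 \left(\left(2 + 1 - 4\right) - 71\right) = 44 \left(-1 - 71\right) = 44 \left(-72\right) = -3168$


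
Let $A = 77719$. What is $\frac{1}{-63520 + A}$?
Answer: $\frac{1}{14199} \approx 7.0428 \cdot 10^{-5}$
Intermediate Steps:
$\frac{1}{-63520 + A} = \frac{1}{-63520 + 77719} = \frac{1}{14199}$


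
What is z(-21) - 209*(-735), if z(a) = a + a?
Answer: 153573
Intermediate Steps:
z(a) = 2*a
z(-21) - 209*(-735) = 2*(-21) - 209*(-735) = -42 + 153615 = 153573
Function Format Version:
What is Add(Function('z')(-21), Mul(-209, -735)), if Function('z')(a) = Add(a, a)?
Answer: 153573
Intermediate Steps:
Function('z')(a) = Mul(2, a)
Add(Function('z')(-21), Mul(-209, -735)) = Add(Mul(2, -21), Mul(-209, -735)) = Add(-42, 153615) = 153573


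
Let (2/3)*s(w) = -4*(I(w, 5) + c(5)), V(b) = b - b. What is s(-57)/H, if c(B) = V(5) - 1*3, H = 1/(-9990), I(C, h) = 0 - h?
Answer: -479520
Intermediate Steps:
I(C, h) = -h
V(b) = 0
H = -1/9990 ≈ -0.00010010
c(B) = -3 (c(B) = 0 - 1*3 = 0 - 3 = -3)
s(w) = 48 (s(w) = 3*(-4*(-1*5 - 3))/2 = 3*(-4*(-5 - 3))/2 = 3*(-4*(-8))/2 = (3/2)*32 = 48)
s(-57)/H = 48/(-1/9990) = 48*(-9990) = -479520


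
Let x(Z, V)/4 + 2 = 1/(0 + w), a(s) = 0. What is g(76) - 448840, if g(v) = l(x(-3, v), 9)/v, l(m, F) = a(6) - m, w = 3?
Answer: -25583875/57 ≈ -4.4884e+5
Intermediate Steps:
x(Z, V) = -20/3 (x(Z, V) = -8 + 4/(0 + 3) = -8 + 4/3 = -20/3)
l(m, F) = -m (l(m, F) = 0 - m = -m)
g(v) = 20/(3*v) (g(v) = (-1*(-20/3))/v = 20/(3*v))
g(76) - 448840 = (20/3)/76 - 448840 = (20/3)*(1/76) - 448840 = 5/57 - 448840 = -25583875/57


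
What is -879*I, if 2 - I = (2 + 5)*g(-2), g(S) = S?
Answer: -14064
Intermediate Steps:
I = 16 (I = 2 - (2 + 5)*(-2) = 2 - 7*(-2) = 2 - 1*(-14) = 2 + 14 = 16)
-879*I = -879*16 = -14064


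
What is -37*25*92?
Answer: -85100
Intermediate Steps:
-37*25*92 = -925*92 = -85100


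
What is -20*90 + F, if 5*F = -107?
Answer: -9107/5 ≈ -1821.4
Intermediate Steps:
F = -107/5 (F = (⅕)*(-107) = -107/5 ≈ -21.400)
-20*90 + F = -20*90 - 107/5 = -1800 - 107/5 = -9107/5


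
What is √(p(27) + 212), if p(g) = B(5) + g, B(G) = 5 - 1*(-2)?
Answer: √246 ≈ 15.684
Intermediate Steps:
B(G) = 7 (B(G) = 5 + 2 = 7)
p(g) = 7 + g
√(p(27) + 212) = √((7 + 27) + 212) = √(34 + 212) = √246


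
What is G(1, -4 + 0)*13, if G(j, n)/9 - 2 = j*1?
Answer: 351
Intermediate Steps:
G(j, n) = 18 + 9*j (G(j, n) = 18 + 9*(j*1) = 18 + 9*j)
G(1, -4 + 0)*13 = (18 + 9*1)*13 = (18 + 9)*13 = 27*13 = 351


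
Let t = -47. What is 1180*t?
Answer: -55460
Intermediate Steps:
1180*t = 1180*(-47) = -55460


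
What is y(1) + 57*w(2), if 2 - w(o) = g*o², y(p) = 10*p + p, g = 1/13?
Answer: 1397/13 ≈ 107.46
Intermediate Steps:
g = 1/13 ≈ 0.076923
y(p) = 11*p
w(o) = 2 - o²/13
y(1) + 57*w(2) = 11*1 + 57*(2 - 1/13*2²) = 11 + 57*(2 - 1/13*4) = 11 + 57*(2 - 4/13) = 11 + 57*(22/13) = 11 + 1254/13 = 1397/13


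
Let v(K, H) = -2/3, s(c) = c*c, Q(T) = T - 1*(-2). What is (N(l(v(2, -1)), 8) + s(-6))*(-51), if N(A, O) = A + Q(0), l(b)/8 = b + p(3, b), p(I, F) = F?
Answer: -1394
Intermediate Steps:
Q(T) = 2 + T (Q(T) = T + 2 = 2 + T)
s(c) = c**2
v(K, H) = -2/3 (v(K, H) = -2*1/3 = -2/3)
l(b) = 16*b (l(b) = 8*(b + b) = 8*(2*b) = 16*b)
N(A, O) = 2 + A (N(A, O) = A + (2 + 0) = A + 2 = 2 + A)
(N(l(v(2, -1)), 8) + s(-6))*(-51) = ((2 + 16*(-2/3)) + (-6)**2)*(-51) = ((2 - 32/3) + 36)*(-51) = (-26/3 + 36)*(-51) = (82/3)*(-51) = -1394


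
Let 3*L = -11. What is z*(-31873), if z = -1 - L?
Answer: -254984/3 ≈ -84995.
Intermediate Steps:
L = -11/3 (L = (1/3)*(-11) = -11/3 ≈ -3.6667)
z = 8/3 (z = -1 - 1*(-11/3) = -1 + 11/3 = 8/3 ≈ 2.6667)
z*(-31873) = (8/3)*(-31873) = -254984/3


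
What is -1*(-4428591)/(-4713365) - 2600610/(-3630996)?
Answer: -637095342331/2852368243590 ≈ -0.22336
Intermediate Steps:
-1*(-4428591)/(-4713365) - 2600610/(-3630996) = 4428591*(-1/4713365) - 2600610*(-1/3630996) = -4428591/4713365 + 433435/605166 = -637095342331/2852368243590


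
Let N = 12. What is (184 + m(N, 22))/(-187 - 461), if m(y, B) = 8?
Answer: -8/27 ≈ -0.29630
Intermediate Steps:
(184 + m(N, 22))/(-187 - 461) = (184 + 8)/(-187 - 461) = 192/(-648) = 192*(-1/648) = -8/27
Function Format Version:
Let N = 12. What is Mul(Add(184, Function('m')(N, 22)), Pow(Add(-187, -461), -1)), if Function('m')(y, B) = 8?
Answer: Rational(-8, 27) ≈ -0.29630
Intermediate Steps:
Mul(Add(184, Function('m')(N, 22)), Pow(Add(-187, -461), -1)) = Mul(Add(184, 8), Pow(Add(-187, -461), -1)) = Mul(192, Pow(-648, -1)) = Mul(192, Rational(-1, 648)) = Rational(-8, 27)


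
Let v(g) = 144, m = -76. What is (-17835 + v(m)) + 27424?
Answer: 9733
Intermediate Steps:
(-17835 + v(m)) + 27424 = (-17835 + 144) + 27424 = -17691 + 27424 = 9733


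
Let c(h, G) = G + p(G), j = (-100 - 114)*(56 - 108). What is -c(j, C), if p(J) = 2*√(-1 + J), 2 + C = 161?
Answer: -159 - 2*√158 ≈ -184.14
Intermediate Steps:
C = 159 (C = -2 + 161 = 159)
j = 11128 (j = -214*(-52) = 11128)
c(h, G) = G + 2*√(-1 + G)
-c(j, C) = -(159 + 2*√(-1 + 159)) = -(159 + 2*√158) = -159 - 2*√158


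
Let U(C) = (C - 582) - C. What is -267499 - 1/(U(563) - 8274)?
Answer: -2368971143/8856 ≈ -2.6750e+5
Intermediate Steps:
U(C) = -582 (U(C) = (-582 + C) - C = -582)
-267499 - 1/(U(563) - 8274) = -267499 - 1/(-582 - 8274) = -267499 - 1/(-8856) = -267499 - 1*(-1/8856) = -267499 + 1/8856 = -2368971143/8856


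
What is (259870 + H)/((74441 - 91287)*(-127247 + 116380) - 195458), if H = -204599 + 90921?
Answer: 18274/22858753 ≈ 0.00079943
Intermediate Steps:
H = -113678
(259870 + H)/((74441 - 91287)*(-127247 + 116380) - 195458) = (259870 - 113678)/((74441 - 91287)*(-127247 + 116380) - 195458) = 146192/(-16846*(-10867) - 195458) = 146192/(183065482 - 195458) = 146192/182870024 = 146192*(1/182870024) = 18274/22858753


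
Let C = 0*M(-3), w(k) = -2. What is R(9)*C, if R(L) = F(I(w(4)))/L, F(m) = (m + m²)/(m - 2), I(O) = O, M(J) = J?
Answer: 0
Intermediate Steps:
F(m) = (m + m²)/(-2 + m)
C = 0 (C = 0*(-3) = 0)
R(L) = -1/(2*L) (R(L) = (-2*(1 - 2)/(-2 - 2))/L = (-2*(-1)/(-4))/L = (-2*(-¼)*(-1))/L = -1/(2*L))
R(9)*C = -½/9*0 = -½*⅑*0 = -1/18*0 = 0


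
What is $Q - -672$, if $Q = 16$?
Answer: $688$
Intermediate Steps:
$Q - -672 = 16 - -672 = 16 + 672 = 688$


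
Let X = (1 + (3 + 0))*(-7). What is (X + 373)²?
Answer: 119025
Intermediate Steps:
X = -28 (X = (1 + 3)*(-7) = 4*(-7) = -28)
(X + 373)² = (-28 + 373)² = 345² = 119025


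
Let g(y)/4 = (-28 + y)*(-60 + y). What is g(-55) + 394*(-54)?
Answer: 16904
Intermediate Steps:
g(y) = 4*(-60 + y)*(-28 + y) (g(y) = 4*((-28 + y)*(-60 + y)) = 4*((-60 + y)*(-28 + y)) = 4*(-60 + y)*(-28 + y))
g(-55) + 394*(-54) = (6720 - 352*(-55) + 4*(-55)²) + 394*(-54) = (6720 + 19360 + 4*3025) - 21276 = (6720 + 19360 + 12100) - 21276 = 38180 - 21276 = 16904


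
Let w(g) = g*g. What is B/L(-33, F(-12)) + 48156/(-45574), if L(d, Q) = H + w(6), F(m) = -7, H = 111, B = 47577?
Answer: 360199211/1116563 ≈ 322.60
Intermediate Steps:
w(g) = g²
L(d, Q) = 147 (L(d, Q) = 111 + 6² = 111 + 36 = 147)
B/L(-33, F(-12)) + 48156/(-45574) = 47577/147 + 48156/(-45574) = 47577*(1/147) + 48156*(-1/45574) = 15859/49 - 24078/22787 = 360199211/1116563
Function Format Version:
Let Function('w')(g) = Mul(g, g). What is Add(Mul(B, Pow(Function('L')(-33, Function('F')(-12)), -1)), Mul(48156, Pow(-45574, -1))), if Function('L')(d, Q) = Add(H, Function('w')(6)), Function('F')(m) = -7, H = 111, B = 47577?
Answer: Rational(360199211, 1116563) ≈ 322.60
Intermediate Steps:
Function('w')(g) = Pow(g, 2)
Function('L')(d, Q) = 147 (Function('L')(d, Q) = Add(111, Pow(6, 2)) = Add(111, 36) = 147)
Add(Mul(B, Pow(Function('L')(-33, Function('F')(-12)), -1)), Mul(48156, Pow(-45574, -1))) = Add(Mul(47577, Pow(147, -1)), Mul(48156, Pow(-45574, -1))) = Add(Mul(47577, Rational(1, 147)), Mul(48156, Rational(-1, 45574))) = Add(Rational(15859, 49), Rational(-24078, 22787)) = Rational(360199211, 1116563)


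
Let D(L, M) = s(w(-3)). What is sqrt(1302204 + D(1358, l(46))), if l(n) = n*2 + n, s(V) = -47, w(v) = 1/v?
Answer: sqrt(1302157) ≈ 1141.1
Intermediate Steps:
l(n) = 3*n (l(n) = 2*n + n = 3*n)
D(L, M) = -47
sqrt(1302204 + D(1358, l(46))) = sqrt(1302204 - 47) = sqrt(1302157)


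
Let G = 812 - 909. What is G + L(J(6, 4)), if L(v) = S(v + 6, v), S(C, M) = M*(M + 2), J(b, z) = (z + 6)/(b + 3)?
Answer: -7577/81 ≈ -93.543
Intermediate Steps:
J(b, z) = (6 + z)/(3 + b)
S(C, M) = M*(2 + M)
L(v) = v*(2 + v)
G = -97
G + L(J(6, 4)) = -97 + ((6 + 4)/(3 + 6))*(2 + (6 + 4)/(3 + 6)) = -97 + (10/9)*(2 + 10/9) = -97 + ((⅑)*10)*(2 + (⅑)*10) = -97 + 10*(2 + 10/9)/9 = -97 + (10/9)*(28/9) = -97 + 280/81 = -7577/81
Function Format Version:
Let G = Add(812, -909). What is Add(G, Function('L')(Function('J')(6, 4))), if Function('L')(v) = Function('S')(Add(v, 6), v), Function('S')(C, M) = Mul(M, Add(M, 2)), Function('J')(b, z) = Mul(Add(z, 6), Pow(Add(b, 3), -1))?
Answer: Rational(-7577, 81) ≈ -93.543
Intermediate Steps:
Function('J')(b, z) = Mul(Pow(Add(3, b), -1), Add(6, z)) (Function('J')(b, z) = Mul(Add(6, z), Pow(Add(3, b), -1)) = Mul(Pow(Add(3, b), -1), Add(6, z)))
Function('S')(C, M) = Mul(M, Add(2, M))
Function('L')(v) = Mul(v, Add(2, v))
G = -97
Add(G, Function('L')(Function('J')(6, 4))) = Add(-97, Mul(Mul(Pow(Add(3, 6), -1), Add(6, 4)), Add(2, Mul(Pow(Add(3, 6), -1), Add(6, 4))))) = Add(-97, Mul(Mul(Pow(9, -1), 10), Add(2, Mul(Pow(9, -1), 10)))) = Add(-97, Mul(Mul(Rational(1, 9), 10), Add(2, Mul(Rational(1, 9), 10)))) = Add(-97, Mul(Rational(10, 9), Add(2, Rational(10, 9)))) = Add(-97, Mul(Rational(10, 9), Rational(28, 9))) = Add(-97, Rational(280, 81)) = Rational(-7577, 81)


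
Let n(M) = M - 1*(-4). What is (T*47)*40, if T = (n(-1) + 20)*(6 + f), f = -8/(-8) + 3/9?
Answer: 951280/3 ≈ 3.1709e+5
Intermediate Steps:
n(M) = 4 + M (n(M) = M + 4 = 4 + M)
f = 4/3 (f = -8*(-⅛) + 3*(⅑) = 1 + ⅓ = 4/3 ≈ 1.3333)
T = 506/3 (T = ((4 - 1) + 20)*(6 + 4/3) = (3 + 20)*(22/3) = 23*(22/3) = 506/3 ≈ 168.67)
(T*47)*40 = ((506/3)*47)*40 = (23782/3)*40 = 951280/3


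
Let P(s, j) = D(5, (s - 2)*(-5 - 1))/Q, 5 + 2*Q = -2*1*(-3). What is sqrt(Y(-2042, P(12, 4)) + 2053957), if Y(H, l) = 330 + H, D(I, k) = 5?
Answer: sqrt(2052245) ≈ 1432.6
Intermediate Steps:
Q = 1/2 (Q = -5/2 + (-2*1*(-3))/2 = -5/2 + (-2*(-3))/2 = -5/2 + (1/2)*6 = -5/2 + 3 = 1/2 ≈ 0.50000)
P(s, j) = 10 (P(s, j) = 5/(1/2) = 5*2 = 10)
sqrt(Y(-2042, P(12, 4)) + 2053957) = sqrt((330 - 2042) + 2053957) = sqrt(-1712 + 2053957) = sqrt(2052245)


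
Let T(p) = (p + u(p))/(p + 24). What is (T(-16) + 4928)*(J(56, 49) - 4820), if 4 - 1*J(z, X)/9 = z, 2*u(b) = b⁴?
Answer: -47708336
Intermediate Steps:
u(b) = b⁴/2
J(z, X) = 36 - 9*z
T(p) = (p + p⁴/2)/(24 + p) (T(p) = (p + p⁴/2)/(p + 24) = (p + p⁴/2)/(24 + p))
(T(-16) + 4928)*(J(56, 49) - 4820) = ((½)*(-16)*(2 + (-16)³)/(24 - 16) + 4928)*((36 - 9*56) - 4820) = ((½)*(-16)*(2 - 4096)/8 + 4928)*((36 - 504) - 4820) = ((½)*(-16)*(⅛)*(-4094) + 4928)*(-468 - 4820) = (4094 + 4928)*(-5288) = 9022*(-5288) = -47708336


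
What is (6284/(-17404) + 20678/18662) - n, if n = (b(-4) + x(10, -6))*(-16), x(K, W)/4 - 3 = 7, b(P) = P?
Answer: 3345064892/5799883 ≈ 576.75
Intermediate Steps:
x(K, W) = 40 (x(K, W) = 12 + 4*7 = 12 + 28 = 40)
n = -576 (n = (-4 + 40)*(-16) = 36*(-16) = -576)
(6284/(-17404) + 20678/18662) - n = (6284/(-17404) + 20678/18662) - 1*(-576) = (6284*(-1/17404) + 20678*(1/18662)) + 576 = (-1571/4351 + 1477/1333) + 576 = 4332284/5799883 + 576 = 3345064892/5799883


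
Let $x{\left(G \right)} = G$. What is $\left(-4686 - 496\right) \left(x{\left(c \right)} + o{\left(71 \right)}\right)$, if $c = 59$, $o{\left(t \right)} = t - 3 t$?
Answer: $430106$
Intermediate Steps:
$o{\left(t \right)} = - 2 t$
$\left(-4686 - 496\right) \left(x{\left(c \right)} + o{\left(71 \right)}\right) = \left(-4686 - 496\right) \left(59 - 142\right) = - 5182 \left(59 - 142\right) = \left(-5182\right) \left(-83\right) = 430106$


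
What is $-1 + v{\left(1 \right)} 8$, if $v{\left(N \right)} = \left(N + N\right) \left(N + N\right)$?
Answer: $31$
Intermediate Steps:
$v{\left(N \right)} = 4 N^{2}$ ($v{\left(N \right)} = 2 N 2 N = 4 N^{2}$)
$-1 + v{\left(1 \right)} 8 = -1 + 4 \cdot 1^{2} \cdot 8 = -1 + 4 \cdot 1 \cdot 8 = -1 + 4 \cdot 8 = -1 + 32 = 31$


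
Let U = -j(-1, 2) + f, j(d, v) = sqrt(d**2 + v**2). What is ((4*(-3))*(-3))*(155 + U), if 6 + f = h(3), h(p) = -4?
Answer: 5220 - 36*sqrt(5) ≈ 5139.5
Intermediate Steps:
f = -10 (f = -6 - 4 = -10)
U = -10 - sqrt(5) (U = -sqrt((-1)**2 + 2**2) - 10 = -sqrt(1 + 4) - 10 = -sqrt(5) - 10 = -10 - sqrt(5) ≈ -12.236)
((4*(-3))*(-3))*(155 + U) = ((4*(-3))*(-3))*(155 + (-10 - sqrt(5))) = (-12*(-3))*(145 - sqrt(5)) = 36*(145 - sqrt(5)) = 5220 - 36*sqrt(5)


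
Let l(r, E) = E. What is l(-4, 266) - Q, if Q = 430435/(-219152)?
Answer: 58724867/219152 ≈ 267.96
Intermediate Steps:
Q = -430435/219152 (Q = 430435*(-1/219152) = -430435/219152 ≈ -1.9641)
l(-4, 266) - Q = 266 - 1*(-430435/219152) = 266 + 430435/219152 = 58724867/219152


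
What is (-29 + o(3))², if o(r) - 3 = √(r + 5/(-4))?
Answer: (52 - √7)²/4 ≈ 608.96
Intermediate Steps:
o(r) = 3 + √(-5/4 + r) (o(r) = 3 + √(r + 5/(-4)) = 3 + √(r + 5*(-¼)) = 3 + √(r - 5/4) = 3 + √(-5/4 + r))
(-29 + o(3))² = (-29 + (3 + √(-5 + 4*3)/2))² = (-29 + (3 + √(-5 + 12)/2))² = (-29 + (3 + √7/2))² = (-26 + √7/2)²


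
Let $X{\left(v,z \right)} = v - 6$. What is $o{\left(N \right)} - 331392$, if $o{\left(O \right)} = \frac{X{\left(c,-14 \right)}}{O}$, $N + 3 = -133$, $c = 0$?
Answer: $- \frac{22534653}{68} \approx -3.3139 \cdot 10^{5}$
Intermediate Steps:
$X{\left(v,z \right)} = -6 + v$ ($X{\left(v,z \right)} = v - 6 = -6 + v$)
$N = -136$ ($N = -3 - 133 = -136$)
$o{\left(O \right)} = - \frac{6}{O}$ ($o{\left(O \right)} = \frac{-6 + 0}{O} = - \frac{6}{O}$)
$o{\left(N \right)} - 331392 = - \frac{6}{-136} - 331392 = \left(-6\right) \left(- \frac{1}{136}\right) - 331392 = \frac{3}{68} - 331392 = - \frac{22534653}{68}$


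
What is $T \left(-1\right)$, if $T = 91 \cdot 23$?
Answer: $-2093$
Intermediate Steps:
$T = 2093$
$T \left(-1\right) = 2093 \left(-1\right) = -2093$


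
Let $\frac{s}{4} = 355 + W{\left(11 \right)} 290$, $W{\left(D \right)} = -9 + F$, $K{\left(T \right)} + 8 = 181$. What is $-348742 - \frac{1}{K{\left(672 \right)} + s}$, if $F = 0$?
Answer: $- \frac{3085320473}{8847} \approx -3.4874 \cdot 10^{5}$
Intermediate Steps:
$K{\left(T \right)} = 173$ ($K{\left(T \right)} = -8 + 181 = 173$)
$W{\left(D \right)} = -9$ ($W{\left(D \right)} = -9 + 0 = -9$)
$s = -9020$ ($s = 4 \left(355 - 2610\right) = 4 \left(-2255\right) = -9020$)
$-348742 - \frac{1}{K{\left(672 \right)} + s} = -348742 - \frac{1}{173 - 9020} = -348742 - \frac{1}{-8847} = -348742 - - \frac{1}{8847} = -348742 + \frac{1}{8847} = - \frac{3085320473}{8847}$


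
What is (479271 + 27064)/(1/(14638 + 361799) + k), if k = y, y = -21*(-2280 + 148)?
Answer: 38120645679/3370767473 ≈ 11.309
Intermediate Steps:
y = 44772 (y = -21*(-2132) = 44772)
k = 44772
(479271 + 27064)/(1/(14638 + 361799) + k) = (479271 + 27064)/(1/(14638 + 361799) + 44772) = 506335/(1/376437 + 44772) = 506335/(16853837365/376437) = 506335*(376437/16853837365) = 38120645679/3370767473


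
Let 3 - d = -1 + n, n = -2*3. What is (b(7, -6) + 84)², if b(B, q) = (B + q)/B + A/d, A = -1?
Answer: 34609689/4900 ≈ 7063.2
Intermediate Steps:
n = -6
d = 10 (d = 3 - (-1 - 6) = 3 - 1*(-7) = 3 + 7 = 10)
b(B, q) = -⅒ + (B + q)/B (b(B, q) = (B + q)/B - 1/10 = (B + q)/B - 1*⅒ = (B + q)/B - ⅒ = -⅒ + (B + q)/B)
(b(7, -6) + 84)² = ((9/10 - 6/7) + 84)² = (3/70 + 84)² = (5883/70)² = 34609689/4900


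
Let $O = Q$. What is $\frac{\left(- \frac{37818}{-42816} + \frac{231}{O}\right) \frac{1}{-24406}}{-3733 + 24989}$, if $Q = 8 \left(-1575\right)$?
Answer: $- \frac{462913}{277647810547200} \approx -1.6673 \cdot 10^{-9}$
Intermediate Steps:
$Q = -12600$
$O = -12600$
$\frac{\left(- \frac{37818}{-42816} + \frac{231}{O}\right) \frac{1}{-24406}}{-3733 + 24989} = \frac{\left(- \frac{37818}{-42816} + \frac{231}{-12600}\right) \frac{1}{-24406}}{-3733 + 24989} = \frac{\left(\left(-37818\right) \left(- \frac{1}{42816}\right) + 231 \left(- \frac{1}{12600}\right)\right) \left(- \frac{1}{24406}\right)}{21256} = \left(\frac{6303}{7136} - \frac{11}{600}\right) \left(- \frac{1}{24406}\right) \frac{1}{21256} = \frac{462913}{535200} \left(- \frac{1}{24406}\right) \frac{1}{21256} = \left(- \frac{462913}{13062091200}\right) \frac{1}{21256} = - \frac{462913}{277647810547200}$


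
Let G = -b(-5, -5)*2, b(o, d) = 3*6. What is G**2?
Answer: 1296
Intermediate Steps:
b(o, d) = 18
G = -36 (G = -1*18*2 = -18*2 = -36)
G**2 = (-36)**2 = 1296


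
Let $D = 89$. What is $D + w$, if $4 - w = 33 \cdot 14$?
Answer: $-369$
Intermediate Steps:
$w = -458$ ($w = 4 - 33 \cdot 14 = 4 - 462 = -458$)
$D + w = 89 - 458 = -369$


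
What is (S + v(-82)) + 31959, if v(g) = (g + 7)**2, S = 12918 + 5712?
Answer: 56214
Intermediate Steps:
S = 18630
v(g) = (7 + g)**2
(S + v(-82)) + 31959 = (18630 + (7 - 82)**2) + 31959 = (18630 + (-75)**2) + 31959 = (18630 + 5625) + 31959 = 24255 + 31959 = 56214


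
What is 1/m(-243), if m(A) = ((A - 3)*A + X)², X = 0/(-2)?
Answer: 1/3573409284 ≈ 2.7984e-10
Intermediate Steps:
X = 0 (X = 0*(-½) = 0)
m(A) = A²*(-3 + A)² (m(A) = ((A - 3)*A + 0)² = ((-3 + A)*A + 0)² = (A*(-3 + A) + 0)² = (A*(-3 + A))² = A²*(-3 + A)²)
1/m(-243) = 1/((-243)²*(-3 - 243)²) = 1/(59049*(-246)²) = 1/(59049*60516) = 1/3573409284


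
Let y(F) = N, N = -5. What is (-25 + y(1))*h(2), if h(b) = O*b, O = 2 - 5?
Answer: 180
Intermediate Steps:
O = -3
y(F) = -5
h(b) = -3*b
(-25 + y(1))*h(2) = (-25 - 5)*(-3*2) = -30*(-6) = 180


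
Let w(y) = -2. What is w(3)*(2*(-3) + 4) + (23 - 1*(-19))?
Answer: 46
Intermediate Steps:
w(3)*(2*(-3) + 4) + (23 - 1*(-19)) = -2*(2*(-3) + 4) + (23 - 1*(-19)) = -2*(-6 + 4) + (23 + 19) = -2*(-2) + 42 = 4 + 42 = 46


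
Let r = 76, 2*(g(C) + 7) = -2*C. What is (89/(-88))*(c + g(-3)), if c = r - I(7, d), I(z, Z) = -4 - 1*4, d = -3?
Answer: -890/11 ≈ -80.909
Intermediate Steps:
g(C) = -7 - C (g(C) = -7 + (-2*C)/2 = -7 - C)
I(z, Z) = -8 (I(z, Z) = -4 - 4 = -8)
c = 84 (c = 76 - 1*(-8) = 76 + 8 = 84)
(89/(-88))*(c + g(-3)) = (89/(-88))*(84 + (-7 - 1*(-3))) = (89*(-1/88))*(84 + (-7 + 3)) = -89*(84 - 4)/88 = -89/88*80 = -890/11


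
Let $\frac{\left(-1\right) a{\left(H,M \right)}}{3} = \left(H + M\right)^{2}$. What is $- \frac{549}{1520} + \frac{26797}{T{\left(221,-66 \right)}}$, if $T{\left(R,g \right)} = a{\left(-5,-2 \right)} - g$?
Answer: $- \frac{40775909}{123120} \approx -331.19$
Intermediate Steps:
$a{\left(H,M \right)} = - 3 \left(H + M\right)^{2}$
$T{\left(R,g \right)} = -147 - g$ ($T{\left(R,g \right)} = - 3 \left(-5 - 2\right)^{2} - g = - 3 \left(-7\right)^{2} - g = \left(-3\right) 49 - g = -147 - g$)
$- \frac{549}{1520} + \frac{26797}{T{\left(221,-66 \right)}} = - \frac{549}{1520} + \frac{26797}{-147 - -66} = \left(-549\right) \frac{1}{1520} + \frac{26797}{-147 + 66} = - \frac{549}{1520} + \frac{26797}{-81} = - \frac{549}{1520} + 26797 \left(- \frac{1}{81}\right) = - \frac{549}{1520} - \frac{26797}{81} = - \frac{40775909}{123120}$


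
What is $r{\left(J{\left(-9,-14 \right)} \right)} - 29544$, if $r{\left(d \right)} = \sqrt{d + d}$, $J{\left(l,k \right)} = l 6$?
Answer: $-29544 + 6 i \sqrt{3} \approx -29544.0 + 10.392 i$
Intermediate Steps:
$J{\left(l,k \right)} = 6 l$
$r{\left(d \right)} = \sqrt{2} \sqrt{d}$ ($r{\left(d \right)} = \sqrt{2 d} = \sqrt{2} \sqrt{d}$)
$r{\left(J{\left(-9,-14 \right)} \right)} - 29544 = \sqrt{2} \sqrt{6 \left(-9\right)} - 29544 = \sqrt{2} \sqrt{-54} - 29544 = \sqrt{2} \cdot 3 i \sqrt{6} - 29544 = 6 i \sqrt{3} - 29544 = -29544 + 6 i \sqrt{3}$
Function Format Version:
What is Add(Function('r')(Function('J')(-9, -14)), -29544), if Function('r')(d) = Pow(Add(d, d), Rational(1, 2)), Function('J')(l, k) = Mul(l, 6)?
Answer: Add(-29544, Mul(6, I, Pow(3, Rational(1, 2)))) ≈ Add(-29544., Mul(10.392, I))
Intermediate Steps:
Function('J')(l, k) = Mul(6, l)
Function('r')(d) = Mul(Pow(2, Rational(1, 2)), Pow(d, Rational(1, 2))) (Function('r')(d) = Pow(Mul(2, d), Rational(1, 2)) = Mul(Pow(2, Rational(1, 2)), Pow(d, Rational(1, 2))))
Add(Function('r')(Function('J')(-9, -14)), -29544) = Add(Mul(Pow(2, Rational(1, 2)), Pow(Mul(6, -9), Rational(1, 2))), -29544) = Add(Mul(Pow(2, Rational(1, 2)), Pow(-54, Rational(1, 2))), -29544) = Add(Mul(Pow(2, Rational(1, 2)), Mul(3, I, Pow(6, Rational(1, 2)))), -29544) = Add(Mul(6, I, Pow(3, Rational(1, 2))), -29544) = Add(-29544, Mul(6, I, Pow(3, Rational(1, 2))))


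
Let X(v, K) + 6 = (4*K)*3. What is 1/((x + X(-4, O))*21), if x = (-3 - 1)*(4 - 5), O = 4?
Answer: 1/966 ≈ 0.0010352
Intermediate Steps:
x = 4 (x = -4*(-1) = 4)
X(v, K) = -6 + 12*K (X(v, K) = -6 + (4*K)*3 = -6 + 12*K)
1/((x + X(-4, O))*21) = 1/((4 + (-6 + 12*4))*21) = (1/21)/(4 + (-6 + 48)) = (1/21)/(4 + 42) = (1/21)/46 = (1/46)*(1/21) = 1/966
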